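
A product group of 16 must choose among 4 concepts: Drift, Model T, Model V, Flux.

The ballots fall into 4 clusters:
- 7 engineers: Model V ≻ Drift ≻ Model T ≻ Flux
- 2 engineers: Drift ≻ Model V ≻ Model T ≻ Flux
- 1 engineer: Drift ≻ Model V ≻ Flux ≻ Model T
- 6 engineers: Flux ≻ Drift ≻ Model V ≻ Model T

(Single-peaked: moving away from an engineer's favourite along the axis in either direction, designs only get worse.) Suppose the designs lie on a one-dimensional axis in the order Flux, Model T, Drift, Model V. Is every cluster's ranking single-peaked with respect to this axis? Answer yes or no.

no

Axis positions: Flux=1, Model T=2, Drift=3, Model V=4.
Cluster 1 (peak Model V at position 4): ranking walks positions 4-3-2-1, expanding outward from the peak — single-peaked.
Cluster 2 (peak Drift at position 3): ranking walks positions 3-4-2-1, expanding outward from the peak — single-peaked.
Cluster 3: ranking walks positions 3-4-1-2; Flux is ranked above Model T even though Model T lies between Flux and the peak Drift on the axis — preferences dip and rise again. Not single-peaked.
Cluster 4: ranking walks positions 1-3-4-2; Drift is ranked above Model T even though Model T lies between Drift and the peak Flux on the axis — preferences dip and rise again. Not single-peaked.
Cluster 3 violates single-peakedness, so the profile is not single-peaked on this axis.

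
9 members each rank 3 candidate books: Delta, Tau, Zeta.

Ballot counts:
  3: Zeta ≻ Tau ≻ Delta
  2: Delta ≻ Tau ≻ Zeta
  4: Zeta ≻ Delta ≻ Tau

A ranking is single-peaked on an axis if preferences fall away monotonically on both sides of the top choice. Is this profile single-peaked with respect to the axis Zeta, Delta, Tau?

Axis positions: Zeta=1, Delta=2, Tau=3.
Group 1: ranking walks positions 1-3-2; Tau is ranked above Delta even though Delta lies between Tau and the peak Zeta on the axis — preferences dip and rise again. Not single-peaked.
Group 2 (peak Delta at position 2): ranking walks positions 2-3-1, expanding outward from the peak — single-peaked.
Group 3 (peak Zeta at position 1): ranking walks positions 1-2-3, expanding outward from the peak — single-peaked.
Group 1 violates single-peakedness, so the profile is not single-peaked on this axis.

no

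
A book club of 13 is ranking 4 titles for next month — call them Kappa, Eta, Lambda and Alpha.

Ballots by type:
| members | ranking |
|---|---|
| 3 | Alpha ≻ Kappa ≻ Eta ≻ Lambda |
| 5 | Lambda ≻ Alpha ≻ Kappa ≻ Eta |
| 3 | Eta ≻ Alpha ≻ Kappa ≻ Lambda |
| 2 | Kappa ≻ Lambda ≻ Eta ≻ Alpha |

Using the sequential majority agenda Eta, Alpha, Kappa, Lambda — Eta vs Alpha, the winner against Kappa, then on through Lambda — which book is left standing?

Round 1: Eta vs Alpha — 5–8, Alpha advances.
Round 2: Alpha vs Kappa — 11–2, Alpha advances.
Round 3: Alpha vs Lambda — 6–7, Lambda advances.
Lambda survives the agenda.

Lambda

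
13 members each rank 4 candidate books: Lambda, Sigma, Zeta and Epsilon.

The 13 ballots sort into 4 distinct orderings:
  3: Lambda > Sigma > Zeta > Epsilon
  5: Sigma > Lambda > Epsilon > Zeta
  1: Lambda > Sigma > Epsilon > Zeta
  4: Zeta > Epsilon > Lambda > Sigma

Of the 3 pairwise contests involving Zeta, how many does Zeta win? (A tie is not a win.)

1

Zeta against each rival (13 members):
Zeta vs Lambda: 4 to 9, Lambda.
Zeta vs Sigma: Sigma, 9–4.
Zeta vs Epsilon: Zeta is ranked higher on 3+4 = 7 ballots, Epsilon on 6. Zeta wins 7–6.
Zeta beats Epsilon; loses to Lambda, Sigma — 1 pairwise win.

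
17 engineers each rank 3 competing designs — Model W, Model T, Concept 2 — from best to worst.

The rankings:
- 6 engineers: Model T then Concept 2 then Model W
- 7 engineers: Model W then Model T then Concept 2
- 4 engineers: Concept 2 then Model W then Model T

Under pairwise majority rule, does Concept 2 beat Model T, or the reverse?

Model T

Ballots ranking Concept 2 above Model T: 4.
Ballots ranking Model T above Concept 2: 17 − 4 = 13.
Model T wins the head-to-head 13–4.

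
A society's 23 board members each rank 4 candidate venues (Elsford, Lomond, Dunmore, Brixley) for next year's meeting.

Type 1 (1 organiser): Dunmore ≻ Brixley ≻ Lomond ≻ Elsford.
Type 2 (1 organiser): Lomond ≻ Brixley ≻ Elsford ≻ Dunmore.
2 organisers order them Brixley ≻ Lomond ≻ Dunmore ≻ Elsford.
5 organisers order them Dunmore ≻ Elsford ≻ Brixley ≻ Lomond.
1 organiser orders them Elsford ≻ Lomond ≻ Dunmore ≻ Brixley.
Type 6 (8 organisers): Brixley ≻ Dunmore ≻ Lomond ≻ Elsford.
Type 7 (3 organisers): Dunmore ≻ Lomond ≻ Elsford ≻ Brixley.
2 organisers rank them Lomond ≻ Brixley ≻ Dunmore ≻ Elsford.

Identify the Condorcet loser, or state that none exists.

Elsford

Pairwise majorities:
Elsford vs Lomond: Elsford is ranked higher on 5+1 = 6 ballots, Lomond on 17. Lomond wins 17–6.
Elsford vs Dunmore: Dunmore wins 21–2.
Elsford vs Brixley: Elsford is ranked higher on 5+1+3 = 9 ballots, Brixley on 14. Brixley wins 14–9.
Lomond vs Dunmore: Lomond is ranked higher on 1+2+1+2 = 6 ballots, Dunmore on 17. Dunmore wins 17–6.
Lomond vs Brixley: Lomond preferred on 1+1+3+2 = 7 ballots; Brixley wins 16–7.
Dunmore vs Brixley: 1+5+1+3 = 10 for Dunmore, 13 for Brixley — Brixley by 13–10.
Elsford loses to every other city — it is the Condorcet loser.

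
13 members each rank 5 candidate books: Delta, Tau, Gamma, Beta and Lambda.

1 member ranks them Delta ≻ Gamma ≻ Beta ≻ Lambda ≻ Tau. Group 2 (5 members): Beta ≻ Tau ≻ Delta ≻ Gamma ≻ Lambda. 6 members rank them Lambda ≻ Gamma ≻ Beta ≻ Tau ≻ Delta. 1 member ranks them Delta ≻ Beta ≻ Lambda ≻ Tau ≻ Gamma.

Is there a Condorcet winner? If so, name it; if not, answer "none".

Pairwise majorities:
Delta vs Tau: 1+1 = 2 for Delta, 11 for Tau — Tau by 11–2.
Delta vs Gamma: 7 to 6, Delta.
Delta vs Beta: 1+1 = 2 for Delta, 11 for Beta — Beta by 11–2.
Delta vs Lambda: 7 to 6, Delta.
Tau vs Gamma: 5+1 = 6 for Tau, 7 for Gamma — Gamma by 7–6.
Tau vs Beta: Tau preferred on 0 ballots; Beta wins 13–0.
Tau vs Lambda: Tau preferred on 5 ballots; Lambda wins 8–5.
Gamma vs Beta: Gamma preferred on 1+6 = 7 ballots; Gamma wins 7–6.
Gamma vs Lambda: Gamma preferred on 1+5 = 6 ballots; Lambda wins 7–6.
Beta vs Lambda: Beta preferred on 1+5+1 = 7 ballots; Beta wins 7–6.
No book is unbeaten: Delta loses to Tau; Tau loses to Gamma; Gamma loses to Delta; Beta loses to Gamma; Lambda loses to Delta. In particular Delta beats Gamma beats Tau beats Delta is a majority cycle — no Condorcet winner exists.

none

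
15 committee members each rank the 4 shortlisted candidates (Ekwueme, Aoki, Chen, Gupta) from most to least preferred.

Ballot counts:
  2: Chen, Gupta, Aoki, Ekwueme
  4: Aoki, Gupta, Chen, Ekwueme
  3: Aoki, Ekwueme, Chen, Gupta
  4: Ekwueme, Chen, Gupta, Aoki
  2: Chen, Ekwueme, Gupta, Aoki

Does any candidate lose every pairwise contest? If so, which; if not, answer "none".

none

Head-to-head results (15 committee members):
Ekwueme vs Aoki: Ekwueme preferred on 4+2 = 6 ballots; Aoki wins 9–6.
Ekwueme vs Chen: Ekwueme is ranked higher on 3+4 = 7 ballots, Chen on 8. Chen wins 8–7.
Ekwueme vs Gupta: Ekwueme preferred on 3+4+2 = 9 ballots; Ekwueme wins 9–6.
Aoki–Chen: Chen 8–7.
Aoki vs Gupta: Gupta, 8–7.
Chen–Gupta: Chen 11–4.
No candidate is winless: Ekwueme beats Gupta; Aoki beats Ekwueme; Chen beats Ekwueme; Gupta beats Aoki. There is no Condorcet loser.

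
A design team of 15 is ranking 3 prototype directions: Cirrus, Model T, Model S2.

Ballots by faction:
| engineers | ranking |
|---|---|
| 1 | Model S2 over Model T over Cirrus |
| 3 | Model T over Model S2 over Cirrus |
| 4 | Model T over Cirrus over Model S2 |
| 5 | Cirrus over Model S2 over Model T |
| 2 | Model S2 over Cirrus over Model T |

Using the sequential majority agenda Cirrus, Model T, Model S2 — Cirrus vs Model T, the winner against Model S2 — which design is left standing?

Round 1: Cirrus vs Model T — 7–8, Model T advances.
Round 2: Model T vs Model S2 — 7–8, Model S2 advances.
The agenda winner is Model S2.

Model S2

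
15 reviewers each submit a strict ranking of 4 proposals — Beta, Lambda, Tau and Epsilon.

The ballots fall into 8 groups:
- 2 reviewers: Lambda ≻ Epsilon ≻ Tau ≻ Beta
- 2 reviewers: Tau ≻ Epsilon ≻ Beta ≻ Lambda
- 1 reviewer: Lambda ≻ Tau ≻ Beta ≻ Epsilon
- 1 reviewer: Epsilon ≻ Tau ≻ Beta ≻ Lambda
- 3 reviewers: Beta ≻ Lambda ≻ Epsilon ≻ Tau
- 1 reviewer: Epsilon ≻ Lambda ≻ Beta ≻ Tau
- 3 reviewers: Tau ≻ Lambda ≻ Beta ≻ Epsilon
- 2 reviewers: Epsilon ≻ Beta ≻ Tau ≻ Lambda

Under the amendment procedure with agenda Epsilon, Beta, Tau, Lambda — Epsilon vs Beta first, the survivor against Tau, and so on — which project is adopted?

Lambda

Round 1: Epsilon vs Beta — 8–7, Epsilon advances.
Round 2: Epsilon vs Tau — 9–6, Epsilon advances.
Round 3: Epsilon vs Lambda — 6–9, Lambda advances.
Lambda survives the agenda.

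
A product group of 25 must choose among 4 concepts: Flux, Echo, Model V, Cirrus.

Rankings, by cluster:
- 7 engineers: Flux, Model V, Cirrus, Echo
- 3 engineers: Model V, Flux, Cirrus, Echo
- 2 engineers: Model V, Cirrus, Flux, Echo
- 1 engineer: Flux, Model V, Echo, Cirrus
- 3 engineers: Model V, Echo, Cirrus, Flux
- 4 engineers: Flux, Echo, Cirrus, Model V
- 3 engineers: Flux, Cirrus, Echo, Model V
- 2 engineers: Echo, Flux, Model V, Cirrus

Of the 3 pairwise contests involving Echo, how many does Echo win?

0

Echo against each rival (25 engineers):
Echo vs Flux: 3+2 = 5 for Echo, 20 for Flux — Flux by 20–5.
Echo–Model V: Model V 16–9.
Echo–Cirrus: Cirrus 15–10.
Echo beats no one; loses to Flux, Model V, Cirrus — 0 pairwise wins.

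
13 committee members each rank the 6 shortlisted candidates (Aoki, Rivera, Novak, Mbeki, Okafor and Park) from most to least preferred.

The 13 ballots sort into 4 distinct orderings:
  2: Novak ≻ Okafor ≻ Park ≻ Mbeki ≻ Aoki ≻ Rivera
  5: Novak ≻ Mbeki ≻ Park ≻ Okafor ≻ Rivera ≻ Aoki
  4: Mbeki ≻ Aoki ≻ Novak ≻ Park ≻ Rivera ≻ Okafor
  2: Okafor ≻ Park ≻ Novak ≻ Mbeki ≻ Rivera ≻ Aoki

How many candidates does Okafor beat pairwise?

Okafor against each rival (13 committee members):
Okafor vs Aoki: 9 to 4, Okafor.
Okafor vs Rivera: Okafor is ranked higher on 2+5+2 = 9 ballots, Rivera on 4. Okafor wins 9–4.
Okafor vs Novak: Novak, 11–2.
Okafor vs Mbeki: Mbeki, 9–4.
Okafor vs Park: Okafor is ranked higher on 2+2 = 4 ballots, Park on 9. Park wins 9–4.
Okafor beats Aoki, Rivera; loses to Novak, Mbeki, Park — 2 pairwise wins.

2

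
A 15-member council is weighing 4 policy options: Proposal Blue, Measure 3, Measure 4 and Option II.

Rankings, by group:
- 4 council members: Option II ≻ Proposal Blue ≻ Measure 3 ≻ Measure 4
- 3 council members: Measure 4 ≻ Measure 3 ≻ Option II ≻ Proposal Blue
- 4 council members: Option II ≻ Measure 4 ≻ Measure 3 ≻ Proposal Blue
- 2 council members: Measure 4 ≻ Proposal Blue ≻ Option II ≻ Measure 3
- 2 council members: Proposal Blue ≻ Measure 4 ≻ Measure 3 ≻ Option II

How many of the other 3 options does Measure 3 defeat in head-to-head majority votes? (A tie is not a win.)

Measure 3 against each rival (15 council members):
Measure 3 vs Proposal Blue: Proposal Blue wins 8–7.
Measure 3 vs Measure 4: 4 to 11, Measure 4.
Measure 3 vs Option II: Measure 3 preferred on 3+2 = 5 ballots; Option II wins 10–5.
Measure 3 beats no one; loses to Proposal Blue, Measure 4, Option II — 0 pairwise wins.

0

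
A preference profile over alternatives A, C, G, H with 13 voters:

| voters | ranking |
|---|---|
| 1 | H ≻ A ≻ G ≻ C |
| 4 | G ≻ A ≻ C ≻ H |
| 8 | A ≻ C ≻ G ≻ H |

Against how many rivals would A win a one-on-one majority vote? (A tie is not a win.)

3

A against each rival (13 voters):
A vs C: A wins 13–0.
A vs G: 1+8 = 9 for A, 4 for G — A by 9–4.
A vs H: A wins 12–1.
A beats C, G, H — 3 pairwise wins.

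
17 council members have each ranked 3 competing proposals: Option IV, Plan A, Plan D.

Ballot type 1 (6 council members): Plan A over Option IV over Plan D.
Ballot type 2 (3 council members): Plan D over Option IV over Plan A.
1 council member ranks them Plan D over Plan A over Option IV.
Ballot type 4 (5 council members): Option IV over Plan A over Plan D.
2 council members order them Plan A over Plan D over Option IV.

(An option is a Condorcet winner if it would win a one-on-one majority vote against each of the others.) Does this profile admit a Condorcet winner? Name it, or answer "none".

Plan A

Pairwise majorities:
Option IV vs Plan A: 3+5 = 8 for Option IV, 9 for Plan A — Plan A by 9–8.
Option IV vs Plan D: Option IV is ranked higher on 6+5 = 11 ballots, Plan D on 6. Option IV wins 11–6.
Plan A vs Plan D: Plan A preferred on 6+5+2 = 13 ballots; Plan A wins 13–4.
Plan A beats each of Option IV, Plan D — Plan A is the Condorcet winner.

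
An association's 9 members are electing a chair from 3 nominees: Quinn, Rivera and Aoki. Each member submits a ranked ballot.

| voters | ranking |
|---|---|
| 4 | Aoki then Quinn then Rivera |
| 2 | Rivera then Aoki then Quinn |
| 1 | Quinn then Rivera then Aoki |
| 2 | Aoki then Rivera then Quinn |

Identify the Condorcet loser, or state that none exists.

Head-to-head results (9 voters):
Quinn vs Rivera: 5 to 4, Quinn.
Quinn vs Aoki: Aoki wins 8–1.
Rivera vs Aoki: 2+1 = 3 for Rivera, 6 for Aoki — Aoki by 6–3.
Rivera is beaten in every head-to-head and is the Condorcet loser.

Rivera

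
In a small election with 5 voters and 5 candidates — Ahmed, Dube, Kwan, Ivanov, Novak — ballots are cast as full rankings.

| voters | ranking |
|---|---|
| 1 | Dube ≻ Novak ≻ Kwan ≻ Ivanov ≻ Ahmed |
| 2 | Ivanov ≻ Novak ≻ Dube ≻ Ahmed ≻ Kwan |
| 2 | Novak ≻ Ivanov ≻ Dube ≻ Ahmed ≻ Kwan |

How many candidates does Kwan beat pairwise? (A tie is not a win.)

Kwan against each rival (5 voters):
Kwan–Ahmed: Ahmed 4–1.
Kwan vs Dube: 0 for Kwan, 5 for Dube — Dube by 5–0.
Kwan vs Ivanov: Kwan is ranked higher on 1 ballot, Ivanov on 4. Ivanov wins 4–1.
Kwan vs Novak: 0 to 5, Novak.
Kwan beats no one; loses to Ahmed, Dube, Ivanov, Novak — 0 pairwise wins.

0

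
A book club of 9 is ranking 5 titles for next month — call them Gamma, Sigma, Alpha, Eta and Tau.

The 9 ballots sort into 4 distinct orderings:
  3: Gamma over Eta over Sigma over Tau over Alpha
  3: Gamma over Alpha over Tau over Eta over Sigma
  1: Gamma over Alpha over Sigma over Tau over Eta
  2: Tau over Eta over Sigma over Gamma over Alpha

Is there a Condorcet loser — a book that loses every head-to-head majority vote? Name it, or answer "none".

Alpha

Pairwise majorities:
Gamma vs Sigma: 3+3+1 = 7 for Gamma, 2 for Sigma — Gamma by 7–2.
Gamma vs Alpha: Gamma is ranked higher on 3+3+1+2 = 9 ballots, Alpha on 0. Gamma wins 9–0.
Gamma vs Eta: Gamma wins 7–2.
Gamma vs Tau: Gamma, 7–2.
Sigma vs Alpha: 3+2 = 5 for Sigma, 4 for Alpha — Sigma by 5–4.
Sigma vs Eta: Eta wins 8–1.
Sigma vs Tau: Sigma preferred on 3+1 = 4 ballots; Tau wins 5–4.
Alpha vs Eta: Eta, 5–4.
Alpha–Tau: Tau 5–4.
Eta vs Tau: Tau, 6–3.
Alpha is beaten in every head-to-head and is the Condorcet loser.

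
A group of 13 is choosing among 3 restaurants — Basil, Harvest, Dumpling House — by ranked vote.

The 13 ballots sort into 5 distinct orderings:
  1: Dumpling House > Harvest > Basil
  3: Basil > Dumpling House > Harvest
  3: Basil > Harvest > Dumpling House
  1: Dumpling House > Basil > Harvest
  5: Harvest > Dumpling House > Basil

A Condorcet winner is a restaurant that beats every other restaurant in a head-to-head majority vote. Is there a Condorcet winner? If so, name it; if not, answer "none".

Head-to-head results (13 friends):
Basil vs Harvest: 7 to 6, Basil.
Basil vs Dumpling House: 6 to 7, Dumpling House.
Harvest vs Dumpling House: Harvest is ranked higher on 3+5 = 8 ballots, Dumpling House on 5. Harvest wins 8–5.
Every restaurant loses at least once (Basil loses to Dumpling House; Harvest loses to Basil; Dumpling House loses to Harvest). The majority relation contains the cycle Basil > Harvest > Dumpling House > Basil, so there is no Condorcet winner.

none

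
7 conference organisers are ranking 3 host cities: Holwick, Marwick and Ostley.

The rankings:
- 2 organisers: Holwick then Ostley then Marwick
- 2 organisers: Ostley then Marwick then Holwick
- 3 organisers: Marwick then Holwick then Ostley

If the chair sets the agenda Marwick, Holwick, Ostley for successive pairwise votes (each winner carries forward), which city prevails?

Round 1: Marwick vs Holwick — 5–2, Marwick advances.
Round 2: Marwick vs Ostley — 3–4, Ostley advances.
Ostley survives the agenda.

Ostley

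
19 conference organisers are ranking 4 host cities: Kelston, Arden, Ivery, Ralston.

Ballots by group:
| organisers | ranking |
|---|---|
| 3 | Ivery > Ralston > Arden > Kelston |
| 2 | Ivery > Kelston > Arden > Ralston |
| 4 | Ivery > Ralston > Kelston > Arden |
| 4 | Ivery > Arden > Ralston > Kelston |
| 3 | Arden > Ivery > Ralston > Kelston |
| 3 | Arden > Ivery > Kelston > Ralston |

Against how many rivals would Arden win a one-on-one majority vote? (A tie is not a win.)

2

Arden against each rival (19 organisers):
Arden–Kelston: Arden 13–6.
Arden vs Ivery: Ivery, 13–6.
Arden vs Ralston: 2+4+3+3 = 12 for Arden, 7 for Ralston — Arden by 12–7.
Arden beats Kelston, Ralston; loses to Ivery — 2 pairwise wins.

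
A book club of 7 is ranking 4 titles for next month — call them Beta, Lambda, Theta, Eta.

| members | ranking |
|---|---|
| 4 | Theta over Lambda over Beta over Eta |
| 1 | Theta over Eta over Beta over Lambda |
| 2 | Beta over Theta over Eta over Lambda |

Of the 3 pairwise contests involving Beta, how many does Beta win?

Beta against each rival (7 members):
Beta–Lambda: Lambda 4–3.
Beta–Theta: Theta 5–2.
Beta vs Eta: Beta, 6–1.
Beta beats Eta; loses to Lambda, Theta — 1 pairwise win.

1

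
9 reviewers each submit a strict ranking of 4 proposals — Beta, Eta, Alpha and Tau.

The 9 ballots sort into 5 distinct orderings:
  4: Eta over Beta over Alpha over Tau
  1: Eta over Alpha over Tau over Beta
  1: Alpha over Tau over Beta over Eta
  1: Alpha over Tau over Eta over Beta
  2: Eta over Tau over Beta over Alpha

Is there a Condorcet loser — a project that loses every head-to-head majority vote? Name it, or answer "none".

Head-to-head results (9 reviewers):
Beta–Eta: Eta 8–1.
Beta vs Alpha: Beta is ranked higher on 4+2 = 6 ballots, Alpha on 3. Beta wins 6–3.
Beta vs Tau: Beta preferred on 4 ballots; Tau wins 5–4.
Eta vs Alpha: 7 to 2, Eta.
Eta vs Tau: Eta preferred on 4+1+2 = 7 ballots; Eta wins 7–2.
Alpha vs Tau: Alpha wins 7–2.
Each project has at least one pairwise win (Beta beats Alpha; Eta beats Beta; Alpha beats Tau; Tau beats Beta) — no Condorcet loser.

none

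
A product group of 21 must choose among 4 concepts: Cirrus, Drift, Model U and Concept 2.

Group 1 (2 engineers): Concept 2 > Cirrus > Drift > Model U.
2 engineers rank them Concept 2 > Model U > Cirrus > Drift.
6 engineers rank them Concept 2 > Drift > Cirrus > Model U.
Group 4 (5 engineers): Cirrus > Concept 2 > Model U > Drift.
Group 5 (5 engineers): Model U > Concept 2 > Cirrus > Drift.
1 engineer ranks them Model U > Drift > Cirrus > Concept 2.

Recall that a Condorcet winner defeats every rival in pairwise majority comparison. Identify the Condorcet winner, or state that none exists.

Concept 2

Head-to-head results (21 engineers):
Cirrus vs Drift: 14 to 7, Cirrus.
Cirrus vs Model U: Cirrus is ranked higher on 2+6+5 = 13 ballots, Model U on 8. Cirrus wins 13–8.
Cirrus vs Concept 2: Cirrus is ranked higher on 5+1 = 6 ballots, Concept 2 on 15. Concept 2 wins 15–6.
Drift vs Model U: Drift preferred on 2+6 = 8 ballots; Model U wins 13–8.
Drift vs Concept 2: 1 for Drift, 20 for Concept 2 — Concept 2 by 20–1.
Model U vs Concept 2: Model U is ranked higher on 5+1 = 6 ballots, Concept 2 on 15. Concept 2 wins 15–6.
Concept 2 beats each of Cirrus, Drift, Model U — Concept 2 is the Condorcet winner.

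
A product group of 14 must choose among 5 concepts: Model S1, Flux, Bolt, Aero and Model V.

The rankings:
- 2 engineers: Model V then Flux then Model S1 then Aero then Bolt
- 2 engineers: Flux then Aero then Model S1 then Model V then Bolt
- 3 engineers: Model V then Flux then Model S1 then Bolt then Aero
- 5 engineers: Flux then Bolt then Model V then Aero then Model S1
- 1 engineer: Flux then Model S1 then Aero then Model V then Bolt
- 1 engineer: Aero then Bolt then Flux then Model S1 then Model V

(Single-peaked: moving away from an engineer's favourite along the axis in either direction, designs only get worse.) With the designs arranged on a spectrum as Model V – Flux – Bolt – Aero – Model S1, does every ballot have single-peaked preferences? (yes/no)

Axis positions: Model V=1, Flux=2, Bolt=3, Aero=4, Model S1=5.
Type 1: ranking walks positions 1-2-5-4-3; Model S1 is ranked above Bolt even though Bolt lies between Model S1 and the peak Model V on the axis — preferences dip and rise again. Not single-peaked.
Type 2: ranking walks positions 2-4-5-1-3; Aero is ranked above Bolt even though Bolt lies between Aero and the peak Flux on the axis — preferences dip and rise again. Not single-peaked.
Type 3: ranking walks positions 1-2-5-3-4; Model S1 is ranked above Bolt even though Bolt lies between Model S1 and the peak Model V on the axis — preferences dip and rise again. Not single-peaked.
Type 4 (peak Flux at position 2): ranking walks positions 2-3-1-4-5, expanding outward from the peak — single-peaked.
Type 5: ranking walks positions 2-5-4-1-3; Model S1 is ranked above Bolt even though Bolt lies between Model S1 and the peak Flux on the axis — preferences dip and rise again. Not single-peaked.
Type 6 (peak Aero at position 4): ranking walks positions 4-3-2-5-1, expanding outward from the peak — single-peaked.
Type 1 violates single-peakedness, so the profile is not single-peaked on this axis.

no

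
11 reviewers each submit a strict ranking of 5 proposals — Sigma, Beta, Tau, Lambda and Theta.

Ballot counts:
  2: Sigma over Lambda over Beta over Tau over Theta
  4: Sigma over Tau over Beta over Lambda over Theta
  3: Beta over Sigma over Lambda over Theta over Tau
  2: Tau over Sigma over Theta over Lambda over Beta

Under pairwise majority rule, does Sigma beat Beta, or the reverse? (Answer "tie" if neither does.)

Sigma

Ballots ranking Sigma above Beta: 2 + 4 + 2 = 8.
Ballots ranking Beta above Sigma: 11 − 8 = 3.
Sigma wins the head-to-head 8–3.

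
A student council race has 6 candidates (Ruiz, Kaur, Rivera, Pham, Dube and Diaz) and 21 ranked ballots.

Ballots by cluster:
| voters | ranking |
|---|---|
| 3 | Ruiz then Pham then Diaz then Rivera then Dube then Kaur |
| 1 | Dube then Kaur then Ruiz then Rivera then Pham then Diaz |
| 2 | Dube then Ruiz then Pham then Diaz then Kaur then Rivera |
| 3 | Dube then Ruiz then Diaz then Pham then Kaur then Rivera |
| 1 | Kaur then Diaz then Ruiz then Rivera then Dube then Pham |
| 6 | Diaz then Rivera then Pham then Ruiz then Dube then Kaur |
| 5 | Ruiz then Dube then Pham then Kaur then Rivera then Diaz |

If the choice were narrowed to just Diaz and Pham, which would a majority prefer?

Pham

Ballots ranking Diaz above Pham: 3 + 1 + 6 = 10.
Ballots ranking Pham above Diaz: 21 − 10 = 11.
Pham wins the head-to-head 11–10.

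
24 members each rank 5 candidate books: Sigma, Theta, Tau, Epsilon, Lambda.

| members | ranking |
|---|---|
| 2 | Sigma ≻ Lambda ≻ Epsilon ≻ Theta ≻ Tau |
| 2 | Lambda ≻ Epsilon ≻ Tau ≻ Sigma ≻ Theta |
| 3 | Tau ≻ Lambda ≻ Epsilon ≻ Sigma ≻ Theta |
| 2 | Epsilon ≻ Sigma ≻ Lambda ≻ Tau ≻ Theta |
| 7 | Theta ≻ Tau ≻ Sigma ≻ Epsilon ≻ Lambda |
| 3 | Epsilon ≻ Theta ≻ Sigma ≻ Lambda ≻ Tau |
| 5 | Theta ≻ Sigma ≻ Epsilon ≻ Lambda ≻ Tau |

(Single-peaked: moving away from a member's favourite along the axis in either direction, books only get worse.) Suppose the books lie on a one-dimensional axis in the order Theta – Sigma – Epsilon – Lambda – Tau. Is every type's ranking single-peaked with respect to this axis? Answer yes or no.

no

Axis positions: Theta=1, Sigma=2, Epsilon=3, Lambda=4, Tau=5.
Type 1: ranking walks positions 2-4-3-1-5; Lambda is ranked above Epsilon even though Epsilon lies between Lambda and the peak Sigma on the axis — preferences dip and rise again. Not single-peaked.
Type 2 (peak Lambda at position 4): ranking walks positions 4-3-5-2-1, expanding outward from the peak — single-peaked.
Type 3 (peak Tau at position 5): ranking walks positions 5-4-3-2-1, expanding outward from the peak — single-peaked.
Type 4 (peak Epsilon at position 3): ranking walks positions 3-2-4-5-1, expanding outward from the peak — single-peaked.
Type 5: ranking walks positions 1-5-2-3-4; Tau is ranked above Sigma even though Sigma lies between Tau and the peak Theta on the axis — preferences dip and rise again. Not single-peaked.
Type 6: ranking walks positions 3-1-2-4-5; Theta is ranked above Sigma even though Sigma lies between Theta and the peak Epsilon on the axis — preferences dip and rise again. Not single-peaked.
Type 7 (peak Theta at position 1): ranking walks positions 1-2-3-4-5, expanding outward from the peak — single-peaked.
Type 1 violates single-peakedness, so the profile is not single-peaked on this axis.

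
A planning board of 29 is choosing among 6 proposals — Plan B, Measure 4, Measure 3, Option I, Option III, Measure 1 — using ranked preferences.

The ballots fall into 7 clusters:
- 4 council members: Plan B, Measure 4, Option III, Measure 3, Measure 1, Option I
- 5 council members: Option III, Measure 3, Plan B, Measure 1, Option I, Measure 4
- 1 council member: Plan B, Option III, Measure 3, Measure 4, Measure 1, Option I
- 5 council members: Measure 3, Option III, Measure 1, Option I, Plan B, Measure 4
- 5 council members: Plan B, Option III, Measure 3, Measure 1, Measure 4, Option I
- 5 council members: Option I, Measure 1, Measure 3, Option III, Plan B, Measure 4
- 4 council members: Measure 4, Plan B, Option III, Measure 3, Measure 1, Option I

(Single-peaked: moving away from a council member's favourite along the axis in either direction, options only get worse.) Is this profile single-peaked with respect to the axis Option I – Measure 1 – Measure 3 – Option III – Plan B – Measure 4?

Axis positions: Option I=1, Measure 1=2, Measure 3=3, Option III=4, Plan B=5, Measure 4=6.
Cluster 1 (peak Plan B at position 5): ranking walks positions 5-6-4-3-2-1, expanding outward from the peak — single-peaked.
Cluster 2 (peak Option III at position 4): ranking walks positions 4-3-5-2-1-6, expanding outward from the peak — single-peaked.
Cluster 3 (peak Plan B at position 5): ranking walks positions 5-4-3-6-2-1, expanding outward from the peak — single-peaked.
Cluster 4 (peak Measure 3 at position 3): ranking walks positions 3-4-2-1-5-6, expanding outward from the peak — single-peaked.
Cluster 5 (peak Plan B at position 5): ranking walks positions 5-4-3-2-6-1, expanding outward from the peak — single-peaked.
Cluster 6 (peak Option I at position 1): ranking walks positions 1-2-3-4-5-6, expanding outward from the peak — single-peaked.
Cluster 7 (peak Measure 4 at position 6): ranking walks positions 6-5-4-3-2-1, expanding outward from the peak — single-peaked.
Every ranking is single-peaked on this axis.

yes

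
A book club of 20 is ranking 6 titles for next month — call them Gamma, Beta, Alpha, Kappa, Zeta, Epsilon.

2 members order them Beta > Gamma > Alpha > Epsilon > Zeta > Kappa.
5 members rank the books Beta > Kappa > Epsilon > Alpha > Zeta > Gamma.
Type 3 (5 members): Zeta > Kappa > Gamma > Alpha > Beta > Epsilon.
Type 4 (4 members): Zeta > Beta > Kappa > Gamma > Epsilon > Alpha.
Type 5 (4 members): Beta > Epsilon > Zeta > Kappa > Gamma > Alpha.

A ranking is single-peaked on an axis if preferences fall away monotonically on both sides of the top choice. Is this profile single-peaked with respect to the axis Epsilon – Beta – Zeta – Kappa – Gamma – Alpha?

no

Axis positions: Epsilon=1, Beta=2, Zeta=3, Kappa=4, Gamma=5, Alpha=6.
Type 1: ranking walks positions 2-5-6-1-3-4; Gamma is ranked above Zeta even though Zeta lies between Gamma and the peak Beta on the axis — preferences dip and rise again. Not single-peaked.
Type 2: ranking walks positions 2-4-1-6-3-5; Kappa is ranked above Zeta even though Zeta lies between Kappa and the peak Beta on the axis — preferences dip and rise again. Not single-peaked.
Type 3 (peak Zeta at position 3): ranking walks positions 3-4-5-6-2-1, expanding outward from the peak — single-peaked.
Type 4 (peak Zeta at position 3): ranking walks positions 3-2-4-5-1-6, expanding outward from the peak — single-peaked.
Type 5 (peak Beta at position 2): ranking walks positions 2-1-3-4-5-6, expanding outward from the peak — single-peaked.
Type 1 violates single-peakedness, so the profile is not single-peaked on this axis.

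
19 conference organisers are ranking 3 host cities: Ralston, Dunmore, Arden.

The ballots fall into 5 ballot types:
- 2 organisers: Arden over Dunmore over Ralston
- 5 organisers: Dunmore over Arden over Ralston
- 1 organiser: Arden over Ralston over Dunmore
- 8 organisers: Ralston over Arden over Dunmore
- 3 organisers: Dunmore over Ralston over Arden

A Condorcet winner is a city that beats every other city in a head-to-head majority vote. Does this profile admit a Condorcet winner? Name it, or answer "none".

none

Head-to-head results (19 organisers):
Ralston–Dunmore: Dunmore 10–9.
Ralston vs Arden: Ralston wins 11–8.
Dunmore vs Arden: 8 to 11, Arden.
No city is unbeaten: Ralston loses to Dunmore; Dunmore loses to Arden; Arden loses to Ralston. In particular Ralston → Arden → Dunmore → Ralston is a majority cycle — no Condorcet winner exists.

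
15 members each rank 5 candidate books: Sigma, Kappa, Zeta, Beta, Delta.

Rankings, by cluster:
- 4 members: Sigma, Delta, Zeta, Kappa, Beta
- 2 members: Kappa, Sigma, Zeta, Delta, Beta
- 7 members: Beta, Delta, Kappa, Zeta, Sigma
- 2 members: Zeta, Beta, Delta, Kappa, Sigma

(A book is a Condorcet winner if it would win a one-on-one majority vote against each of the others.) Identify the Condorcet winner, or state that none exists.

Head-to-head results (15 members):
Sigma vs Kappa: 4 to 11, Kappa.
Sigma vs Zeta: 6 to 9, Zeta.
Sigma vs Beta: Sigma preferred on 4+2 = 6 ballots; Beta wins 9–6.
Sigma vs Delta: Sigma preferred on 4+2 = 6 ballots; Delta wins 9–6.
Kappa vs Zeta: Kappa is ranked higher on 2+7 = 9 ballots, Zeta on 6. Kappa wins 9–6.
Kappa vs Beta: 4+2 = 6 for Kappa, 9 for Beta — Beta by 9–6.
Kappa vs Delta: 2 for Kappa, 13 for Delta — Delta by 13–2.
Zeta vs Beta: 8 to 7, Zeta.
Zeta vs Delta: 4 to 11, Delta.
Beta vs Delta: Beta preferred on 7+2 = 9 ballots; Beta wins 9–6.
Every book loses at least once (Sigma loses to Kappa; Kappa loses to Beta; Zeta loses to Kappa; Beta loses to Zeta; Delta loses to Beta). The majority relation contains the cycle Kappa beats Zeta beats Beta beats Kappa, so there is no Condorcet winner.

none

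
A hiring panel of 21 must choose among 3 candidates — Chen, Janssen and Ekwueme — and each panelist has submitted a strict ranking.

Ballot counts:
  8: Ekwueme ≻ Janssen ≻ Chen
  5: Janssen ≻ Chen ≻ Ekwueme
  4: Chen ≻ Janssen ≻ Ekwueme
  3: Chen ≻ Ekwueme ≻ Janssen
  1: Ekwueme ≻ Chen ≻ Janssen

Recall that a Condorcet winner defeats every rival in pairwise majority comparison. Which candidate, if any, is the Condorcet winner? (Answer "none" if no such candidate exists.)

none

Pairwise majorities:
Chen vs Janssen: 4+3+1 = 8 for Chen, 13 for Janssen — Janssen by 13–8.
Chen vs Ekwueme: Chen preferred on 5+4+3 = 12 ballots; Chen wins 12–9.
Janssen–Ekwueme: Ekwueme 12–9.
No candidate is unbeaten: Chen loses to Janssen; Janssen loses to Ekwueme; Ekwueme loses to Chen. In particular Chen → Ekwueme → Janssen → Chen is a majority cycle — no Condorcet winner exists.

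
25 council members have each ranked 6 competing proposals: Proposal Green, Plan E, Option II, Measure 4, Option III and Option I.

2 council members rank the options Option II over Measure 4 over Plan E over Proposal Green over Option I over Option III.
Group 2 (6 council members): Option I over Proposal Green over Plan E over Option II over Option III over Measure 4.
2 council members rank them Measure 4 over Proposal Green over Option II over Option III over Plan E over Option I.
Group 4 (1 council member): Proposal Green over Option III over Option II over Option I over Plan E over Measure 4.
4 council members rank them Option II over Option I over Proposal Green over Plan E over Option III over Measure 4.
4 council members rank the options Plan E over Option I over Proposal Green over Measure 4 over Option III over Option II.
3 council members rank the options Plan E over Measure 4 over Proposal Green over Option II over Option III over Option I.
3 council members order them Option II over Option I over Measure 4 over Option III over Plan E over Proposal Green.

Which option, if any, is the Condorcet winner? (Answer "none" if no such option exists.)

Head-to-head results (25 council members):
Proposal Green vs Plan E: 13 to 12, Proposal Green.
Proposal Green vs Option II: 16 to 9, Proposal Green.
Proposal Green vs Measure 4: 6+1+4+4 = 15 for Proposal Green, 10 for Measure 4 — Proposal Green by 15–10.
Proposal Green vs Option III: 22 for Proposal Green, 3 for Option III — Proposal Green by 22–3.
Proposal Green vs Option I: Proposal Green is ranked higher on 2+2+1+3 = 8 ballots, Option I on 17. Option I wins 17–8.
Plan E vs Option II: Plan E preferred on 6+4+3 = 13 ballots; Plan E wins 13–12.
Plan E vs Measure 4: Plan E preferred on 6+1+4+4+3 = 18 ballots; Plan E wins 18–7.
Plan E vs Option III: Plan E preferred on 2+6+4+4+3 = 19 ballots; Plan E wins 19–6.
Plan E vs Option I: Plan E is ranked higher on 2+2+4+3 = 11 ballots, Option I on 14. Option I wins 14–11.
Option II vs Measure 4: Option II preferred on 2+6+1+4+3 = 16 ballots; Option II wins 16–9.
Option II vs Option III: 2+6+2+4+3+3 = 20 for Option II, 5 for Option III — Option II by 20–5.
Option II vs Option I: Option II is ranked higher on 2+2+1+4+3+3 = 15 ballots, Option I on 10. Option II wins 15–10.
Measure 4 vs Option III: Measure 4 preferred on 2+2+4+3+3 = 14 ballots; Measure 4 wins 14–11.
Measure 4 vs Option I: Measure 4 is ranked higher on 2+2+3 = 7 ballots, Option I on 18. Option I wins 18–7.
Option III vs Option I: Option III preferred on 2+1+3 = 6 ballots; Option I wins 19–6.
Each option drops at least one matchup (Proposal Green loses to Option I; Plan E loses to Proposal Green; Option II loses to Proposal Green; Measure 4 loses to Proposal Green; Option III loses to Proposal Green; Option I loses to Option II); the cycle Proposal Green beats Option II beats Option I beats Proposal Green rules out a Condorcet winner.

none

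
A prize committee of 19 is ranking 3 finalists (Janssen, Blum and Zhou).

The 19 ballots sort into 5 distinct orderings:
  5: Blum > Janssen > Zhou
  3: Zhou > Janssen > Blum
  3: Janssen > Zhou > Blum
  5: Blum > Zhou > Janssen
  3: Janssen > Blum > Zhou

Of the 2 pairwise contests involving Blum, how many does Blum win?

2

Blum against each rival (19 jurors):
Blum vs Janssen: Blum is ranked higher on 5+5 = 10 ballots, Janssen on 9. Blum wins 10–9.
Blum vs Zhou: Blum wins 13–6.
Blum beats Janssen, Zhou — 2 pairwise wins.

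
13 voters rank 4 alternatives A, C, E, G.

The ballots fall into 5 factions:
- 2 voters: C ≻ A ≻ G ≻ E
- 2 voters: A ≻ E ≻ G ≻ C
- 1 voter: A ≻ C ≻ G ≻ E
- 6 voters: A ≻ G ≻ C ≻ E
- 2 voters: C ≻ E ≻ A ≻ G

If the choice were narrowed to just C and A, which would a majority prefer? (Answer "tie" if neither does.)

A

Ballots ranking C above A: 2 + 2 = 4.
Ballots ranking A above C: 13 − 4 = 9.
A wins the head-to-head 9–4.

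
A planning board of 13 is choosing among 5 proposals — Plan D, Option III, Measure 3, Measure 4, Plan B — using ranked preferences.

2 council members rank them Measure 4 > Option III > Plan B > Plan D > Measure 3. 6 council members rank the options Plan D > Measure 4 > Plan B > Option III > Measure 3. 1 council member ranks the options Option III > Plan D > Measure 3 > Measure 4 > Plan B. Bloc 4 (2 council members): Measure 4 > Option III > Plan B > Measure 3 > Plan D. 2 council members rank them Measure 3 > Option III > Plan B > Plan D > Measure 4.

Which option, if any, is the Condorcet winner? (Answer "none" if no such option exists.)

Pairwise majorities:
Plan D vs Option III: Option III, 7–6.
Plan D vs Measure 3: Plan D, 9–4.
Plan D–Measure 4: Plan D 9–4.
Plan D vs Plan B: Plan D, 7–6.
Option III–Measure 3: Option III 11–2.
Option III vs Measure 4: Measure 4, 10–3.
Option III–Plan B: Option III 7–6.
Measure 3–Measure 4: Measure 4 10–3.
Measure 3 vs Plan B: Plan B, 10–3.
Measure 4 vs Plan B: Measure 4 wins 11–2.
No option is unbeaten: Plan D loses to Option III; Option III loses to Measure 4; Measure 3 loses to Plan D; Measure 4 loses to Plan D; Plan B loses to Plan D. In particular Plan D → Measure 4 → Option III → Plan D is a majority cycle — no Condorcet winner exists.

none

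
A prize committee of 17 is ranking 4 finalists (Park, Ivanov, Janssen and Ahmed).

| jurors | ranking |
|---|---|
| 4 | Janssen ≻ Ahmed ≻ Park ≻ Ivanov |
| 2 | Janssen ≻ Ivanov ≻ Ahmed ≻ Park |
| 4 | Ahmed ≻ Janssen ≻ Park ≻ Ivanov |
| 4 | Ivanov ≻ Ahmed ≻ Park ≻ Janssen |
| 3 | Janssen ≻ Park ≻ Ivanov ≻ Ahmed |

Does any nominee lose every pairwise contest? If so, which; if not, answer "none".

Pairwise majorities:
Park–Ivanov: Park 11–6.
Park vs Janssen: Janssen wins 13–4.
Park vs Ahmed: Ahmed wins 14–3.
Ivanov vs Janssen: 4 to 13, Janssen.
Ivanov vs Ahmed: 9 to 8, Ivanov.
Janssen vs Ahmed: Janssen, 9–8.
Every nominee wins at least one matchup (Park beats Ivanov; Ivanov beats Ahmed; Janssen beats Park; Ahmed beats Park), so there is no Condorcet loser.

none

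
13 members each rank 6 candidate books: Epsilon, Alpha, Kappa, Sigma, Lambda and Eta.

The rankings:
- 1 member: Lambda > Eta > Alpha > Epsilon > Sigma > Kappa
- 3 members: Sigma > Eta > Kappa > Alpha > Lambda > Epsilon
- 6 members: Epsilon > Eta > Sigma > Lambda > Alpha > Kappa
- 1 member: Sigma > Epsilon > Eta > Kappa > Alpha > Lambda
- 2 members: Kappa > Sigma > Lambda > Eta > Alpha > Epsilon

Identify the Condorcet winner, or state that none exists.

Head-to-head results (13 members):
Epsilon vs Alpha: Epsilon, 7–6.
Epsilon–Kappa: Epsilon 8–5.
Epsilon vs Sigma: Epsilon, 7–6.
Epsilon vs Lambda: 7 to 6, Epsilon.
Epsilon vs Eta: Epsilon, 7–6.
Alpha–Kappa: Alpha 7–6.
Alpha vs Sigma: 1 to 12, Sigma.
Alpha vs Lambda: Lambda, 9–4.
Alpha–Eta: Eta 13–0.
Kappa vs Sigma: Kappa preferred on 2 ballots; Sigma wins 11–2.
Kappa–Lambda: Lambda 7–6.
Kappa vs Eta: 2 for Kappa, 11 for Eta — Eta by 11–2.
Sigma vs Lambda: 12 to 1, Sigma.
Sigma vs Eta: 3+1+2 = 6 for Sigma, 7 for Eta — Eta by 7–6.
Lambda vs Eta: Lambda is ranked higher on 1+2 = 3 ballots, Eta on 10. Eta wins 10–3.
Epsilon defeats every rival head-to-head and is the Condorcet winner.

Epsilon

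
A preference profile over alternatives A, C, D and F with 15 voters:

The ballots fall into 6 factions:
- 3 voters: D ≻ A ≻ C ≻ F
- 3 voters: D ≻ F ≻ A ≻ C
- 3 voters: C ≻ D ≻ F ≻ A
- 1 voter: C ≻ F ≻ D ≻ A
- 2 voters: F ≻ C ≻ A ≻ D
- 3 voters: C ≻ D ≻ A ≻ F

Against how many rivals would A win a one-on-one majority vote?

A against each rival (15 voters):
A vs C: 3+3 = 6 for A, 9 for C — C by 9–6.
A–D: D 13–2.
A–F: F 9–6.
A beats no one; loses to C, D, F — 0 pairwise wins.

0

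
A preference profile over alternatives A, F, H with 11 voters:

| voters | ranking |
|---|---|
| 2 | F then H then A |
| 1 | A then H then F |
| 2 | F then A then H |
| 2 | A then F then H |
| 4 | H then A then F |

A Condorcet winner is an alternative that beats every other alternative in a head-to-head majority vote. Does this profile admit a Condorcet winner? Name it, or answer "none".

Head-to-head results (11 voters):
A vs F: A is ranked higher on 1+2+4 = 7 ballots, F on 4. A wins 7–4.
A vs H: 1+2+2 = 5 for A, 6 for H — H by 6–5.
F vs H: 6 to 5, F.
No alternative is unbeaten: A loses to H; F loses to A; H loses to F. In particular A beats F beats H beats A is a majority cycle — no Condorcet winner exists.

none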